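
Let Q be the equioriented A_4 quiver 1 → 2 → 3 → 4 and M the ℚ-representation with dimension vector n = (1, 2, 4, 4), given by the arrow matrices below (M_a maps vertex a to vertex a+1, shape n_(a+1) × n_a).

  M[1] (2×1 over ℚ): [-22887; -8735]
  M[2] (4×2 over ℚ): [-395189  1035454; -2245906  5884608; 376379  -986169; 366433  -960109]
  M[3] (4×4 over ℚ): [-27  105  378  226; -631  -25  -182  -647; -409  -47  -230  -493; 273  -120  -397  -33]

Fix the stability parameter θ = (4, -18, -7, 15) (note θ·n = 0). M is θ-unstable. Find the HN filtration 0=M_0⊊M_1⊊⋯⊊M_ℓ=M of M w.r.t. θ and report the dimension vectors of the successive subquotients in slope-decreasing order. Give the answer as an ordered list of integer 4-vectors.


Via rank(M_{q-1}∘⋯∘M_p): M ≅ I[1,4], I[2,4], I[3,4]^2.
μ_θ-semistable layers: μ^(1)=15; μ^(2)=-7; μ^(3)=-18

((0, 0, 0, 4); (1, 1, 4, 0); (0, 1, 0, 0))


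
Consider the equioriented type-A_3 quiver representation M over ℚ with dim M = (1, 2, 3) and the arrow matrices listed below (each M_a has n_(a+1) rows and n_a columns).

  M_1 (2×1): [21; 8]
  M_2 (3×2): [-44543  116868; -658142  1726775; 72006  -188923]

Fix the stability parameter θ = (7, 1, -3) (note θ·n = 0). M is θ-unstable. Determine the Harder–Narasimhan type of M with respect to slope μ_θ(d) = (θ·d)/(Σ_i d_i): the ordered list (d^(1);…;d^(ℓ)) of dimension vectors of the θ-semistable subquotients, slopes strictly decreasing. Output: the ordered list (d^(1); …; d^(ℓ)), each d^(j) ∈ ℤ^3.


Interval decomposition of M: I[1,3], I[2,3], I[3,3].
HN type (ℓ=3): μ^(1)=5/3; μ^(2)=-1; μ^(3)=-3

((1, 1, 1); (0, 1, 1); (0, 0, 1))


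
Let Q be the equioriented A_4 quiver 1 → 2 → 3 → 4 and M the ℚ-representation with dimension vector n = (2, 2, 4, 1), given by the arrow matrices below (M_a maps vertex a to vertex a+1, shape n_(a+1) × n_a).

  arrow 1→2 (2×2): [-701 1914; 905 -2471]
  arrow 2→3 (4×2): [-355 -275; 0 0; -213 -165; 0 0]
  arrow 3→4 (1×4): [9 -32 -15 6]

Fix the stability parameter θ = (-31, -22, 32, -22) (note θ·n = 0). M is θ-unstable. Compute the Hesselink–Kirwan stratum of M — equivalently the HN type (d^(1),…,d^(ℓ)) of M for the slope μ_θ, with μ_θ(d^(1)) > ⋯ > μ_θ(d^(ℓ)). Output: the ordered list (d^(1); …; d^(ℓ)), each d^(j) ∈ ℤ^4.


Via rank(M_{q-1}∘⋯∘M_p): M ≅ I[1,2], I[1,3], I[3,3]^2, I[3,4].
μ_θ-semistable layers: μ^(1)=32; μ^(2)=5; μ^(3)=-22; μ^(4)=-31

((0, 0, 3, 0); (0, 0, 1, 1); (0, 2, 0, 0); (2, 0, 0, 0))


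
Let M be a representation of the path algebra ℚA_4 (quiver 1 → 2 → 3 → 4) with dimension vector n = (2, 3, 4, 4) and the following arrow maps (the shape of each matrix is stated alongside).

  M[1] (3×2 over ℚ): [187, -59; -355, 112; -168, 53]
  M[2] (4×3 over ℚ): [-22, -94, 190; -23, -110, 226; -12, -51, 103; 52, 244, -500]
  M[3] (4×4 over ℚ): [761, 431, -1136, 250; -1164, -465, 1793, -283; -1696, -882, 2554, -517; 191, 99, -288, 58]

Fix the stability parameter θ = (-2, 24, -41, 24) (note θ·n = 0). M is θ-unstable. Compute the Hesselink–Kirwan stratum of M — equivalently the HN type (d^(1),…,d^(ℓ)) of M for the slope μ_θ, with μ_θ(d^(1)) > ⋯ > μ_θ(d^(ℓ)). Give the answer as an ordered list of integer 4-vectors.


Interval decomposition of M: I[1,2], I[1,4], I[2,4], I[3,4]^2.
HN type (ℓ=5): μ^(1)=24; μ^(2)=-2; μ^(3)=-19/3; μ^(4)=-17/2; μ^(5)=-41

((0, 1, 0, 4); (1, 0, 0, 0); (1, 1, 1, 0); (0, 1, 1, 0); (0, 0, 2, 0))


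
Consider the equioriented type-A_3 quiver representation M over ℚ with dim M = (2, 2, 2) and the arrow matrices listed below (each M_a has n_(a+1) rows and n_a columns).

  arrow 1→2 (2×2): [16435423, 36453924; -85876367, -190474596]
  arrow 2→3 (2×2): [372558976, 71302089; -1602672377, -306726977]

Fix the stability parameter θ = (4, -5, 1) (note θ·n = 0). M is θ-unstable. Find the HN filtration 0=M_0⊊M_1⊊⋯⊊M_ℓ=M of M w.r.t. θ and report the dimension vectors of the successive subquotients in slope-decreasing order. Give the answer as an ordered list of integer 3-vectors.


Interval decomposition of M: I[1,1], I[1,3], I[2,3].
HN type (ℓ=4): μ^(1)=4; μ^(2)=1; μ^(3)=-1/2; μ^(4)=-5

((1, 0, 0); (0, 0, 2); (1, 1, 0); (0, 1, 0))


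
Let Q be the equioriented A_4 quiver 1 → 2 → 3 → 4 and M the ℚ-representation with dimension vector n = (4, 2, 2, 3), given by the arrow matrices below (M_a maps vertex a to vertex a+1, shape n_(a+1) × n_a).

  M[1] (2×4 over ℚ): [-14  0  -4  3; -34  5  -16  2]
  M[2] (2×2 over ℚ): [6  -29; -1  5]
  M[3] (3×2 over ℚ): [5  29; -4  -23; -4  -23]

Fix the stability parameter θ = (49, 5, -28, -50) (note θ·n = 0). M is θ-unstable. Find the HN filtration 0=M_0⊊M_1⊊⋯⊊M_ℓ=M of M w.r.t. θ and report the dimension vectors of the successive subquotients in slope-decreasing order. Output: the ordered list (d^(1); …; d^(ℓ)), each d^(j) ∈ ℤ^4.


Barcode: M ≅ I[1,1]^2, I[1,4]^2, I[4,4]. HN layers by μ_θ (3 steps, strictly decreasing):
  μ^(1)=49; μ^(2)=-6; μ^(3)=-50

((2, 0, 0, 0); (2, 2, 2, 2); (0, 0, 0, 1))


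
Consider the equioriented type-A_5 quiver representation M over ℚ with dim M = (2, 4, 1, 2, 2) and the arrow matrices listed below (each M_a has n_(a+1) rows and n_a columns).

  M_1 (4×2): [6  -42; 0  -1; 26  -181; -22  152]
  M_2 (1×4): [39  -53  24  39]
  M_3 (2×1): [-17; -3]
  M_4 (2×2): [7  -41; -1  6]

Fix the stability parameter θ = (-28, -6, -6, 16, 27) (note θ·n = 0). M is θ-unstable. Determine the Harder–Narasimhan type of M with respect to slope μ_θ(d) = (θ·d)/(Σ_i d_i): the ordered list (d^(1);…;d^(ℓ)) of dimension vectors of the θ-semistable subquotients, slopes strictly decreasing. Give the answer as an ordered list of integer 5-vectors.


Via rank(M_{q-1}∘⋯∘M_p): M ≅ I[1,2], I[1,5], I[2,2]^2, I[4,5].
μ_θ-semistable layers: μ^(1)=27; μ^(2)=16; μ^(3)=-6; μ^(4)=-28

((0, 0, 0, 0, 2); (0, 0, 0, 2, 0); (0, 4, 1, 0, 0); (2, 0, 0, 0, 0))


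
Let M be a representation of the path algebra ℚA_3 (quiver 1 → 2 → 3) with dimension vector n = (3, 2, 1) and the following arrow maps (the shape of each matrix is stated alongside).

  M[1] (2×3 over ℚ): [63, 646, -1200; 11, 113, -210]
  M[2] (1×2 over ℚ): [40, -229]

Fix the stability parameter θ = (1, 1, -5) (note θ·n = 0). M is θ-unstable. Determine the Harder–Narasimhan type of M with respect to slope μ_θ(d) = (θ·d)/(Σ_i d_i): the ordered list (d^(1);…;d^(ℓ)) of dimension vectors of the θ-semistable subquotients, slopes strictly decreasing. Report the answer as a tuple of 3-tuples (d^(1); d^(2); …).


Via rank(M_{q-1}∘⋯∘M_p): M ≅ I[1,1], I[1,2], I[1,3].
μ_θ-semistable layers: μ^(1)=1; μ^(2)=-1

((2, 1, 0); (1, 1, 1))


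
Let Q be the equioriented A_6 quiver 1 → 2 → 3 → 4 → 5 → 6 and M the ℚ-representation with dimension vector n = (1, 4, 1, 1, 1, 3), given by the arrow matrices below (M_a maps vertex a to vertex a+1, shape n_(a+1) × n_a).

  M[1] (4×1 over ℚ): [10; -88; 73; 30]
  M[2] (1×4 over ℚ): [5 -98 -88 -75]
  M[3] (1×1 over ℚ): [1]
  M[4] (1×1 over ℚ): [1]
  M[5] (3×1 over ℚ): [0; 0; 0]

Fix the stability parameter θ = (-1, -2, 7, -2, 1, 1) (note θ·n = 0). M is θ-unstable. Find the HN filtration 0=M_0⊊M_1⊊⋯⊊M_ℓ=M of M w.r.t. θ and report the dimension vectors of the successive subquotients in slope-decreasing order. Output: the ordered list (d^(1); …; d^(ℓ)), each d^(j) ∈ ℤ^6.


Interval decomposition of M: I[1,2], I[2,2]^2, I[2,5], I[6,6]^3.
HN type (ℓ=4): μ^(1)=2; μ^(2)=1; μ^(3)=-3/2; μ^(4)=-2

((0, 0, 1, 1, 1, 0); (0, 0, 0, 0, 0, 3); (1, 1, 0, 0, 0, 0); (0, 3, 0, 0, 0, 0))


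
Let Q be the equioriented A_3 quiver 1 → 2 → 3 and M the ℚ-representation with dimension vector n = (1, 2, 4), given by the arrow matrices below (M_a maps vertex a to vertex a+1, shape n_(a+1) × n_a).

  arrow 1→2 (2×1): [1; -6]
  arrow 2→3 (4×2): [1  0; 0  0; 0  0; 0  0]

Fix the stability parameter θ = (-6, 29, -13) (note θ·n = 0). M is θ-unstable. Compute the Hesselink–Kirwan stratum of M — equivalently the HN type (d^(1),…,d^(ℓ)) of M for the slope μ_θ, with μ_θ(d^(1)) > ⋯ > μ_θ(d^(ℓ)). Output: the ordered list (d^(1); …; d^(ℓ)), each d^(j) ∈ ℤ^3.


Interval decomposition of M: I[1,3], I[2,2], I[3,3]^3.
HN type (ℓ=4): μ^(1)=29; μ^(2)=8; μ^(3)=-6; μ^(4)=-13

((0, 1, 0); (0, 1, 1); (1, 0, 0); (0, 0, 3))


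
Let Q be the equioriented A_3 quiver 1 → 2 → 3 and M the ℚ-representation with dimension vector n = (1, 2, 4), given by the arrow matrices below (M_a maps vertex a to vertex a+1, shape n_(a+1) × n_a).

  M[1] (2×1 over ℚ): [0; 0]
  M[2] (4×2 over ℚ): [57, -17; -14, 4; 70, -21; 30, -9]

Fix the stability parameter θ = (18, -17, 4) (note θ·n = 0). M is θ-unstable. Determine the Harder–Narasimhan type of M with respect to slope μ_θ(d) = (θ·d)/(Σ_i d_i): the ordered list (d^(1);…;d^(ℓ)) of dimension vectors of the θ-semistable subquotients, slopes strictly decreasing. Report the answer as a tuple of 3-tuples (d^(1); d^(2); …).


Barcode: M ≅ I[1,1], I[2,3]^2, I[3,3]^2. HN layers by μ_θ (3 steps, strictly decreasing):
  μ^(1)=18; μ^(2)=4; μ^(3)=-17

((1, 0, 0); (0, 0, 4); (0, 2, 0))


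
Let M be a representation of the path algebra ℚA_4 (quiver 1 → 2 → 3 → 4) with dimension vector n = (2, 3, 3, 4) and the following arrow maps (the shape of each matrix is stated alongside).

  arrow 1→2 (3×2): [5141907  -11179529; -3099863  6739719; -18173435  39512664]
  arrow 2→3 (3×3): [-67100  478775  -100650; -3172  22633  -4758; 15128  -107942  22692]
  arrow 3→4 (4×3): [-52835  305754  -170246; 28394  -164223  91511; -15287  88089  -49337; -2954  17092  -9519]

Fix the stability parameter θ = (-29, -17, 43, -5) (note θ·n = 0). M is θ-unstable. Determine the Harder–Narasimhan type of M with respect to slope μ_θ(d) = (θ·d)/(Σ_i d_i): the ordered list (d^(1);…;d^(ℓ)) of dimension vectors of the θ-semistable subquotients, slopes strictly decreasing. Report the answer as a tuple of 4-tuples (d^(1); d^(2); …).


Interval decomposition of M: I[1,2], I[1,4], I[2,2], I[3,4]^2, I[4,4].
HN type (ℓ=4): μ^(1)=19; μ^(2)=-5; μ^(3)=-17; μ^(4)=-29

((0, 0, 3, 3); (0, 0, 0, 1); (0, 3, 0, 0); (2, 0, 0, 0))


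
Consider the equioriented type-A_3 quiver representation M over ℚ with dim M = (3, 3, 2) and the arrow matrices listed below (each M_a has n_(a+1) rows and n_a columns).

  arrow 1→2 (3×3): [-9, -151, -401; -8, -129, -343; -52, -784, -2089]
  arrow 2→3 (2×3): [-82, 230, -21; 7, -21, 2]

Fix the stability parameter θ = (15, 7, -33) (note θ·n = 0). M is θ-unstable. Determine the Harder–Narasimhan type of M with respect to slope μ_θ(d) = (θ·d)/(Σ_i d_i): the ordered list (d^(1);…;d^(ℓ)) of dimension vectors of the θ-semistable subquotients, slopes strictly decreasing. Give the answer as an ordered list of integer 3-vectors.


Interval decomposition of M: I[1,2], I[1,3]^2.
HN type (ℓ=2): μ^(1)=11; μ^(2)=-11/3

((1, 1, 0); (2, 2, 2))


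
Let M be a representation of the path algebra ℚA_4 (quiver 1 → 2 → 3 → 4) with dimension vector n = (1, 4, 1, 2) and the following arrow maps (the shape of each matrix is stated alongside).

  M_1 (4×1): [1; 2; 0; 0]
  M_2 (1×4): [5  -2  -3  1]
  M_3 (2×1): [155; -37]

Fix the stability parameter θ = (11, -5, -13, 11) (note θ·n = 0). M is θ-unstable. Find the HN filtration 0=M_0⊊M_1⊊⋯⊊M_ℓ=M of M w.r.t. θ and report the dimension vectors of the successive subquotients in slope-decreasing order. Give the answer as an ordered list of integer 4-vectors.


Interval decomposition of M: I[1,4], I[2,2]^3, I[4,4].
HN type (ℓ=3): μ^(1)=11; μ^(2)=-7/3; μ^(3)=-5

((0, 0, 0, 2); (1, 1, 1, 0); (0, 3, 0, 0))


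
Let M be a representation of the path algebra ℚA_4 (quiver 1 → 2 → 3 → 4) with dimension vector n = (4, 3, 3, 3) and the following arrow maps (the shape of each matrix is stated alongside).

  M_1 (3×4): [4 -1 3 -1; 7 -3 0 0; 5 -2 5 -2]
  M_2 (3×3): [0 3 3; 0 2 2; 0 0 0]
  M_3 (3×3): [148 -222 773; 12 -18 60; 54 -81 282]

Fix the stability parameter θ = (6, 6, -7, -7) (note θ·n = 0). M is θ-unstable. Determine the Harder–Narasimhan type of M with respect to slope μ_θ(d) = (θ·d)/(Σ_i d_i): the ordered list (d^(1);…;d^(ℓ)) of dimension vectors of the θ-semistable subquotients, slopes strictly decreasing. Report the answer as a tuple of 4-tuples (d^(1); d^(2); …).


Via rank(M_{q-1}∘⋯∘M_p): M ≅ I[1,1], I[1,2]^2, I[1,3], I[3,4]^2, I[4,4].
μ_θ-semistable layers: μ^(1)=6; μ^(2)=5/3; μ^(3)=-7

((3, 2, 0, 0); (1, 1, 1, 0); (0, 0, 2, 3))


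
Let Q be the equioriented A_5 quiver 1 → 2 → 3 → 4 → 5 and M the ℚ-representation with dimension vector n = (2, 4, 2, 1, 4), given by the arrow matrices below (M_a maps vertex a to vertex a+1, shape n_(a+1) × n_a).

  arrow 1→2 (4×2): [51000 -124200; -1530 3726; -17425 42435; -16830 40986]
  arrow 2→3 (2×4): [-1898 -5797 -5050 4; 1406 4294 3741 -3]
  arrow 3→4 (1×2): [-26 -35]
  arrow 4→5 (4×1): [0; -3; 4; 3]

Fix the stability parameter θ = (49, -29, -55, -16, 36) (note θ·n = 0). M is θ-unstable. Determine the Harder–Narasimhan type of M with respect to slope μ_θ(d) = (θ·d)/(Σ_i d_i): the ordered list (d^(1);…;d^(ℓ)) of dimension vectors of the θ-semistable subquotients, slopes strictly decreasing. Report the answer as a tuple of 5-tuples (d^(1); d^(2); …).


Interval decomposition of M: I[1,1], I[1,5], I[2,2]^2, I[2,3], I[5,5]^3.
HN type (ℓ=5): μ^(1)=49; μ^(2)=36; μ^(3)=-51/4; μ^(4)=-29; μ^(5)=-42

((1, 0, 0, 0, 0); (0, 0, 0, 0, 4); (1, 1, 1, 1, 0); (0, 2, 0, 0, 0); (0, 1, 1, 0, 0))


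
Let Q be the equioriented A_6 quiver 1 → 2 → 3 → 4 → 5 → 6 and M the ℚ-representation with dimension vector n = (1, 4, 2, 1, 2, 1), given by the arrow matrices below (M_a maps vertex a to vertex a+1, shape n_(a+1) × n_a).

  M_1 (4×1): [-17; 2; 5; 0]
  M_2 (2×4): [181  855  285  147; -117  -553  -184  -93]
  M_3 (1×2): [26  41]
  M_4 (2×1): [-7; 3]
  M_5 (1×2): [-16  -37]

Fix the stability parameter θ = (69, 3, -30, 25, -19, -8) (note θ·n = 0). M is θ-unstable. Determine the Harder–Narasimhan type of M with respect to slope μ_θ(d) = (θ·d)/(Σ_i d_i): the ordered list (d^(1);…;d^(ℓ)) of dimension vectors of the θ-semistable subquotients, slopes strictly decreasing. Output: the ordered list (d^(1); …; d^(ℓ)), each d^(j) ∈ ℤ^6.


Via rank(M_{q-1}∘⋯∘M_p): M ≅ I[1,6], I[2,2]^2, I[2,3], I[5,5].
μ_θ-semistable layers: μ^(1)=20/3; μ^(2)=3; μ^(3)=-27/2; μ^(4)=-19

((1, 1, 1, 1, 1, 1); (0, 2, 0, 0, 0, 0); (0, 1, 1, 0, 0, 0); (0, 0, 0, 0, 1, 0))


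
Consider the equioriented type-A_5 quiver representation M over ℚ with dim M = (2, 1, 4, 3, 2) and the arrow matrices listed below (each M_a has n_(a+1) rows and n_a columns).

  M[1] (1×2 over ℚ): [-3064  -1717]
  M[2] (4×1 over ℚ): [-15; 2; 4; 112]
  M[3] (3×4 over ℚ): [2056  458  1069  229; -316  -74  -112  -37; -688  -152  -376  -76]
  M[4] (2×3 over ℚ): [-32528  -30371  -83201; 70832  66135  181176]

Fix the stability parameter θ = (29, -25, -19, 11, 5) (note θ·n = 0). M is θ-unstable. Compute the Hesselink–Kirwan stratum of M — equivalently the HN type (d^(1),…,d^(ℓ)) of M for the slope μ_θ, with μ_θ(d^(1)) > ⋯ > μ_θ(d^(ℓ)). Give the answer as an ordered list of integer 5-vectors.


Barcode: M ≅ I[1,1], I[1,3], I[3,3], I[3,5]^2, I[4,4]. HN layers by μ_θ (5 steps, strictly decreasing):
  μ^(1)=29; μ^(2)=11; μ^(3)=8; μ^(4)=-5; μ^(5)=-19

((1, 0, 0, 0, 0); (0, 0, 0, 1, 0); (0, 0, 0, 2, 2); (1, 1, 1, 0, 0); (0, 0, 3, 0, 0))


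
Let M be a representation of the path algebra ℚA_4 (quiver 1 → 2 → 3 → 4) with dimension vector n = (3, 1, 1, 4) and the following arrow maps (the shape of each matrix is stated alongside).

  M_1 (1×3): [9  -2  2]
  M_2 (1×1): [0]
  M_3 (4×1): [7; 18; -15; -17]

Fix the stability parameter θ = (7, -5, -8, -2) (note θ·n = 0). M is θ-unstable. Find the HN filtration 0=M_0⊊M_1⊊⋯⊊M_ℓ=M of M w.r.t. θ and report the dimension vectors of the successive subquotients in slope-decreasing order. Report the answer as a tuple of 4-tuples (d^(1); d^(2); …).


Via rank(M_{q-1}∘⋯∘M_p): M ≅ I[1,1]^2, I[1,2], I[3,4], I[4,4]^3.
μ_θ-semistable layers: μ^(1)=7; μ^(2)=1; μ^(3)=-2; μ^(4)=-8

((2, 0, 0, 0); (1, 1, 0, 0); (0, 0, 0, 4); (0, 0, 1, 0))


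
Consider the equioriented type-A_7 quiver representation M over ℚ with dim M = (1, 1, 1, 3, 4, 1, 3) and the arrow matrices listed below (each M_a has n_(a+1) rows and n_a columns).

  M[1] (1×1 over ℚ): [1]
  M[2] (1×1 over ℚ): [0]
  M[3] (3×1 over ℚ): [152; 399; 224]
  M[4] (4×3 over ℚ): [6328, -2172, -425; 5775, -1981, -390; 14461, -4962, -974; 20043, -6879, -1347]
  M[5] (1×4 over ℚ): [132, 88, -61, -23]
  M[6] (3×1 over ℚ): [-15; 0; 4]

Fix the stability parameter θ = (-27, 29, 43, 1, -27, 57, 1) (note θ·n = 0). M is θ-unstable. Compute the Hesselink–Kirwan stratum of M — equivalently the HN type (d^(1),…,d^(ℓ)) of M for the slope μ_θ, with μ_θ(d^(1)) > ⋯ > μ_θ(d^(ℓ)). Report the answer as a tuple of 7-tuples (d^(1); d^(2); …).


Barcode: M ≅ I[1,2], I[3,7], I[4,5]^2, I[5,5], I[7,7]^2. HN layers by μ_θ (5 steps, strictly decreasing):
  μ^(1)=29; μ^(2)=17/3; μ^(3)=1; μ^(4)=-13; μ^(5)=-27

((0, 1, 0, 0, 0, 1, 1); (0, 0, 1, 1, 1, 0, 0); (0, 0, 0, 0, 0, 0, 2); (0, 0, 0, 2, 2, 0, 0); (1, 0, 0, 0, 1, 0, 0))


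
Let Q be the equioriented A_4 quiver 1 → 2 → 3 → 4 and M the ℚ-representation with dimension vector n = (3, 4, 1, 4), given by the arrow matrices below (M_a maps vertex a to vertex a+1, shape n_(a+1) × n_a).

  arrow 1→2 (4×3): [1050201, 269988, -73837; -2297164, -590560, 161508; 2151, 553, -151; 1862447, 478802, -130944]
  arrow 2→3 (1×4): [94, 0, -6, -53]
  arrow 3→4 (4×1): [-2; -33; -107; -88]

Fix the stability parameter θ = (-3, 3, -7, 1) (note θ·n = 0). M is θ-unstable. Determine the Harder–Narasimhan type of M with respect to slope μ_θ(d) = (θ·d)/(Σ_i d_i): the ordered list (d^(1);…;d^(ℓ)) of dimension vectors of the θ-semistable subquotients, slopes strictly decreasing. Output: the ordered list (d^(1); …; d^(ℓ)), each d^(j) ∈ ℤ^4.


Barcode: M ≅ I[1,2]^2, I[1,4], I[2,2], I[4,4]^3. HN layers by μ_θ (4 steps, strictly decreasing):
  μ^(1)=3; μ^(2)=1; μ^(3)=-2; μ^(4)=-3

((0, 3, 0, 0); (0, 0, 0, 4); (0, 1, 1, 0); (3, 0, 0, 0))


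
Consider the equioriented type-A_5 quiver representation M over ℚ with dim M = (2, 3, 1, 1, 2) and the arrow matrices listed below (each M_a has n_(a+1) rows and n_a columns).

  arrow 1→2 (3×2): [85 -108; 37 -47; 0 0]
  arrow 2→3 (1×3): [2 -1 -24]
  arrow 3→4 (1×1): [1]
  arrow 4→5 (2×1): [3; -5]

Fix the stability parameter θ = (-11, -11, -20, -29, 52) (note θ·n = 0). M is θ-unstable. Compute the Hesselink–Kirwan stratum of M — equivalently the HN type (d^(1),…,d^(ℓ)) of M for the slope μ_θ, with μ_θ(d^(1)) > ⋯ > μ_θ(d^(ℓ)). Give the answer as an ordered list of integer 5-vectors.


Interval decomposition of M: I[1,2], I[1,5], I[2,2], I[5,5].
HN type (ℓ=3): μ^(1)=52; μ^(2)=-11; μ^(3)=-71/4

((0, 0, 0, 0, 2); (1, 2, 0, 0, 0); (1, 1, 1, 1, 0))


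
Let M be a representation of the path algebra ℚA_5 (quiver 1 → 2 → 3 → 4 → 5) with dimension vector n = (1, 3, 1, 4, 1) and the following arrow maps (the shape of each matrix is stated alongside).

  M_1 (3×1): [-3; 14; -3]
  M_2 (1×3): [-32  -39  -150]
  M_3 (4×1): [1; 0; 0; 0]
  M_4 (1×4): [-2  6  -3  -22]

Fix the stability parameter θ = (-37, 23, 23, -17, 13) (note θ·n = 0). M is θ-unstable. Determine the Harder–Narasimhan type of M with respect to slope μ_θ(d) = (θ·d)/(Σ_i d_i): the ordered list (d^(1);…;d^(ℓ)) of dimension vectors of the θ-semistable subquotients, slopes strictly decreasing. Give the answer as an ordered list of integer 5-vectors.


Via rank(M_{q-1}∘⋯∘M_p): M ≅ I[1,2], I[2,2], I[2,5], I[4,4]^3.
μ_θ-semistable layers: μ^(1)=23; μ^(2)=13; μ^(3)=29/3; μ^(4)=-17; μ^(5)=-37

((0, 2, 0, 0, 0); (0, 0, 0, 0, 1); (0, 1, 1, 1, 0); (0, 0, 0, 3, 0); (1, 0, 0, 0, 0))


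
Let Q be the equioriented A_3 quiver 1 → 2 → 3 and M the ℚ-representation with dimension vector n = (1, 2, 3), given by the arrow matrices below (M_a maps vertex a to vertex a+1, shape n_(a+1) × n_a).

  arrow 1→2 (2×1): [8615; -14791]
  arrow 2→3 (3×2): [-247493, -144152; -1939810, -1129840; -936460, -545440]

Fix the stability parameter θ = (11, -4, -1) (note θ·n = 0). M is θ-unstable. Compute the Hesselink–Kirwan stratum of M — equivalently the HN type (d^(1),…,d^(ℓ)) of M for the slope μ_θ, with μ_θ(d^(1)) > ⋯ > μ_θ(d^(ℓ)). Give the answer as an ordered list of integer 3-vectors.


Interval decomposition of M: I[1,3], I[2,2], I[3,3]^2.
HN type (ℓ=3): μ^(1)=2; μ^(2)=-1; μ^(3)=-4

((1, 1, 1); (0, 0, 2); (0, 1, 0))


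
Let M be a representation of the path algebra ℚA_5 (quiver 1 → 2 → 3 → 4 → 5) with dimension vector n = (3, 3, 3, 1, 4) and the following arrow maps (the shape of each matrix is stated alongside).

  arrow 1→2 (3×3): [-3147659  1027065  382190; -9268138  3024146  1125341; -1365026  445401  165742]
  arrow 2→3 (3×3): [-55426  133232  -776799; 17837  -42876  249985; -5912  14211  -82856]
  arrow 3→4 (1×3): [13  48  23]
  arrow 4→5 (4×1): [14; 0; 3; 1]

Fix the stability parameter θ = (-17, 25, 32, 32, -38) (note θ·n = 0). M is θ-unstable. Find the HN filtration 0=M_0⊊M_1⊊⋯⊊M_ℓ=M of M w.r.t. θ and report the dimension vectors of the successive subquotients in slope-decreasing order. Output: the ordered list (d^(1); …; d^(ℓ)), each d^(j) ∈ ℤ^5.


Interval decomposition of M: I[1,3]^2, I[1,5], I[5,5]^3.
HN type (ℓ=5): μ^(1)=32; μ^(2)=25; μ^(3)=51/4; μ^(4)=-17; μ^(5)=-38

((0, 0, 2, 0, 0); (0, 2, 0, 0, 0); (0, 1, 1, 1, 1); (3, 0, 0, 0, 0); (0, 0, 0, 0, 3))


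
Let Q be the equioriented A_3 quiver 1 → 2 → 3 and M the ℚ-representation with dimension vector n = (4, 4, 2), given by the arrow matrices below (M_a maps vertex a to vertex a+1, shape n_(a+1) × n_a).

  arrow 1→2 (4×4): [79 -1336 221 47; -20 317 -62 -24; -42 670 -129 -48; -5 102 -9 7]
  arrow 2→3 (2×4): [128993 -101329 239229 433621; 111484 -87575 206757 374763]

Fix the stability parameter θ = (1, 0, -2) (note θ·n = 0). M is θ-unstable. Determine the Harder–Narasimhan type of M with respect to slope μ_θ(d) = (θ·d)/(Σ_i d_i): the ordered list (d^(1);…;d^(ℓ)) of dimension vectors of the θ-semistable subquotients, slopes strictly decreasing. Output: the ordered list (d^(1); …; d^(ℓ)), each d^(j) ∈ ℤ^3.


Interval decomposition of M: I[1,1], I[1,2], I[1,3]^2, I[2,2].
HN type (ℓ=4): μ^(1)=1; μ^(2)=1/2; μ^(3)=0; μ^(4)=-1/3

((1, 0, 0); (1, 1, 0); (0, 1, 0); (2, 2, 2))


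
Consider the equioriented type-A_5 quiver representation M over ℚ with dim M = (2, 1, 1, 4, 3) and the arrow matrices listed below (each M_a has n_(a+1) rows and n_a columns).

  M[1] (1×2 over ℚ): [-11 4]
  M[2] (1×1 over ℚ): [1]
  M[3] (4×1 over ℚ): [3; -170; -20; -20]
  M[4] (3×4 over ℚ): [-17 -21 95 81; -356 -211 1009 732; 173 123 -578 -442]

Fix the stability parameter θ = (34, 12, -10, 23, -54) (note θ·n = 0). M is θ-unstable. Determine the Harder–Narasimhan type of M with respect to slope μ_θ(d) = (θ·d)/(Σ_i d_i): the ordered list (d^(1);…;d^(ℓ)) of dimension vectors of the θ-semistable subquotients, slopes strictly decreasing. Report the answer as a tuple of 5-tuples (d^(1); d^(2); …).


Barcode: M ≅ I[1,1], I[1,5], I[4,4], I[4,5]^2. HN layers by μ_θ (4 steps, strictly decreasing):
  μ^(1)=34; μ^(2)=23; μ^(3)=1; μ^(4)=-31/2

((1, 0, 0, 0, 0); (0, 0, 0, 1, 0); (1, 1, 1, 1, 1); (0, 0, 0, 2, 2))


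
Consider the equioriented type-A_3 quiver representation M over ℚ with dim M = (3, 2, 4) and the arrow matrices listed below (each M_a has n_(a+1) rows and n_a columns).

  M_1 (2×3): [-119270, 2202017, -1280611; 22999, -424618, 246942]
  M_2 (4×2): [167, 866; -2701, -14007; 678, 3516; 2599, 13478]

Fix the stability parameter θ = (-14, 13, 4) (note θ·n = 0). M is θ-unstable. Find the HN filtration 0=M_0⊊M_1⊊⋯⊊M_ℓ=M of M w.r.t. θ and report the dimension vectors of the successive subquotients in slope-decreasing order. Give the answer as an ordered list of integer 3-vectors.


Barcode: M ≅ I[1,1], I[1,3]^2, I[3,3]^2. HN layers by μ_θ (3 steps, strictly decreasing):
  μ^(1)=17/2; μ^(2)=4; μ^(3)=-14

((0, 2, 2); (0, 0, 2); (3, 0, 0))


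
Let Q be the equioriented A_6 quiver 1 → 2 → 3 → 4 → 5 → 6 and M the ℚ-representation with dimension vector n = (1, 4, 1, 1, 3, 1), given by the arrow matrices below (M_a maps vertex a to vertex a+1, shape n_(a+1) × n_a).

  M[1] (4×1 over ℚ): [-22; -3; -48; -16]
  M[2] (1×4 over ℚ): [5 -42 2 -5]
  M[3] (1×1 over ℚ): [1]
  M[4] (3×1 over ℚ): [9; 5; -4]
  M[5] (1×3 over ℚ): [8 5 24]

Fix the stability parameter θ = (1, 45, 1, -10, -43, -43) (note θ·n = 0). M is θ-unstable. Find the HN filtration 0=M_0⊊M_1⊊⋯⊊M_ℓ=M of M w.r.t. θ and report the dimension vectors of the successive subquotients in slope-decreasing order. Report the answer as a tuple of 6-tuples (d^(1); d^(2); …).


Interval decomposition of M: I[1,2], I[2,2]^2, I[2,6], I[5,5]^2.
HN type (ℓ=4): μ^(1)=45; μ^(2)=1; μ^(3)=-10; μ^(4)=-43

((0, 3, 0, 0, 0, 0); (1, 0, 0, 0, 0, 0); (0, 1, 1, 1, 1, 1); (0, 0, 0, 0, 2, 0))


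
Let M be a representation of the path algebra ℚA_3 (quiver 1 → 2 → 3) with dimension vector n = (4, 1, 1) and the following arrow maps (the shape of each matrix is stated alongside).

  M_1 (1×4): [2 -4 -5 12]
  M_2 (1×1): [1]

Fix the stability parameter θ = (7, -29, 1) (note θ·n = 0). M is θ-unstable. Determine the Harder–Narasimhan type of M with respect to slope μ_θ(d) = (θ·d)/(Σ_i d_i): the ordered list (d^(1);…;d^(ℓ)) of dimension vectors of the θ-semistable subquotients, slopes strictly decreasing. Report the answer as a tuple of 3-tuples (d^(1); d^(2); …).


Via rank(M_{q-1}∘⋯∘M_p): M ≅ I[1,1]^3, I[1,3].
μ_θ-semistable layers: μ^(1)=7; μ^(2)=1; μ^(3)=-11

((3, 0, 0); (0, 0, 1); (1, 1, 0))


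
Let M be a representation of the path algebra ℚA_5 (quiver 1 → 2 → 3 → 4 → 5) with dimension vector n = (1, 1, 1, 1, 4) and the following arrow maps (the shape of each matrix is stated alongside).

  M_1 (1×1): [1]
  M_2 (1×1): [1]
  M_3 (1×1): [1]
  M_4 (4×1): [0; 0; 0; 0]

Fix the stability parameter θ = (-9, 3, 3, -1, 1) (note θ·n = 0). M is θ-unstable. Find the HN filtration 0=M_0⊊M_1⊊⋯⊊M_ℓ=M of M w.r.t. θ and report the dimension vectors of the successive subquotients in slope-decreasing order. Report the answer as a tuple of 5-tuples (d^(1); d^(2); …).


Barcode: M ≅ I[1,4], I[5,5]^4. HN layers by μ_θ (3 steps, strictly decreasing):
  μ^(1)=5/3; μ^(2)=1; μ^(3)=-9

((0, 1, 1, 1, 0); (0, 0, 0, 0, 4); (1, 0, 0, 0, 0))


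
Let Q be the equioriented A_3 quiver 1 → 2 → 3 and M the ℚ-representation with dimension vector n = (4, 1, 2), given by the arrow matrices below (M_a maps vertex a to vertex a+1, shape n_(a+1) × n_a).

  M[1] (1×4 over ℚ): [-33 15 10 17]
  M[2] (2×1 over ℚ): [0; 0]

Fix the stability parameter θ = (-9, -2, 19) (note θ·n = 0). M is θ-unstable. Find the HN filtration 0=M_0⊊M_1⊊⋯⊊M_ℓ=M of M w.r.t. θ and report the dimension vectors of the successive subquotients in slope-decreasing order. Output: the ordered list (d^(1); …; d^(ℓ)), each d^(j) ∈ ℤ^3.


Via rank(M_{q-1}∘⋯∘M_p): M ≅ I[1,1]^3, I[1,2], I[3,3]^2.
μ_θ-semistable layers: μ^(1)=19; μ^(2)=-2; μ^(3)=-9

((0, 0, 2); (0, 1, 0); (4, 0, 0))


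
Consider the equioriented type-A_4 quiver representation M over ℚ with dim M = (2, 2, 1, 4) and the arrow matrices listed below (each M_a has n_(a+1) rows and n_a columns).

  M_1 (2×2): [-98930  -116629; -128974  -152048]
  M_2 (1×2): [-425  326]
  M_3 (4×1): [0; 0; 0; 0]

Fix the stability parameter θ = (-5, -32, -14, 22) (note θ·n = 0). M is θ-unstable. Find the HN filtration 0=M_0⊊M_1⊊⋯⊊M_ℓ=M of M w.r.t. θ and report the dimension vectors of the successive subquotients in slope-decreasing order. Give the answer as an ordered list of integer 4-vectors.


Barcode: M ≅ I[1,2], I[1,3], I[4,4]^4. HN layers by μ_θ (3 steps, strictly decreasing):
  μ^(1)=22; μ^(2)=-14; μ^(3)=-37/2

((0, 0, 0, 4); (0, 0, 1, 0); (2, 2, 0, 0))


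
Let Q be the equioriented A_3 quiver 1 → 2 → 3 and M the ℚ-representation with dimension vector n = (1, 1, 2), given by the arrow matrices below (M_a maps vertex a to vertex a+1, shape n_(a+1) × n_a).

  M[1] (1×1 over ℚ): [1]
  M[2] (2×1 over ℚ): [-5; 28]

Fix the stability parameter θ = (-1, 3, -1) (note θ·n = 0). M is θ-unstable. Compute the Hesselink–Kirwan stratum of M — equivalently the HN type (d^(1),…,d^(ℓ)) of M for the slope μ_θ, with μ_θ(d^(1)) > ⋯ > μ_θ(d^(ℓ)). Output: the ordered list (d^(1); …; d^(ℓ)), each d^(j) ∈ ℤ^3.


Interval decomposition of M: I[1,3], I[3,3].
HN type (ℓ=2): μ^(1)=1; μ^(2)=-1

((0, 1, 1); (1, 0, 1))


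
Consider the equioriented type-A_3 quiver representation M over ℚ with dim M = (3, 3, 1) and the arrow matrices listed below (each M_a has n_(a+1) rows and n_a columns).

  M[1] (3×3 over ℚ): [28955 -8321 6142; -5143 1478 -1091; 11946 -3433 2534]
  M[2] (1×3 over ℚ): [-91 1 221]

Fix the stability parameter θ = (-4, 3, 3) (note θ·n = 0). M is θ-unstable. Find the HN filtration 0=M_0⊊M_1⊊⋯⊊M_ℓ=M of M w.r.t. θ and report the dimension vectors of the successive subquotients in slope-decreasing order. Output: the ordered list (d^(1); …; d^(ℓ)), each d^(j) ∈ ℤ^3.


Barcode: M ≅ I[1,2]^2, I[1,3]. HN layers by μ_θ (2 steps, strictly decreasing):
  μ^(1)=3; μ^(2)=-4

((0, 3, 1); (3, 0, 0))


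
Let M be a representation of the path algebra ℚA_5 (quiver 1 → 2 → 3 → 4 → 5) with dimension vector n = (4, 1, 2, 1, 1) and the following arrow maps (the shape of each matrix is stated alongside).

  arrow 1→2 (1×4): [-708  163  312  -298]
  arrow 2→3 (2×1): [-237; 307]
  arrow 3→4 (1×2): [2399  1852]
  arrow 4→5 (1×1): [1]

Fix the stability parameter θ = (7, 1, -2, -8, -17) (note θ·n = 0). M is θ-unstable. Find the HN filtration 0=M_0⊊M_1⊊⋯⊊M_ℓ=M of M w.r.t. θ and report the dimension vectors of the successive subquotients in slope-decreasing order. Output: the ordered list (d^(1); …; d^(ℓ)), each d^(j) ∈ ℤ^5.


Barcode: M ≅ I[1,1]^3, I[1,5], I[3,3]. HN layers by μ_θ (3 steps, strictly decreasing):
  μ^(1)=7; μ^(2)=-2; μ^(3)=-19/5

((3, 0, 0, 0, 0); (0, 0, 1, 0, 0); (1, 1, 1, 1, 1))


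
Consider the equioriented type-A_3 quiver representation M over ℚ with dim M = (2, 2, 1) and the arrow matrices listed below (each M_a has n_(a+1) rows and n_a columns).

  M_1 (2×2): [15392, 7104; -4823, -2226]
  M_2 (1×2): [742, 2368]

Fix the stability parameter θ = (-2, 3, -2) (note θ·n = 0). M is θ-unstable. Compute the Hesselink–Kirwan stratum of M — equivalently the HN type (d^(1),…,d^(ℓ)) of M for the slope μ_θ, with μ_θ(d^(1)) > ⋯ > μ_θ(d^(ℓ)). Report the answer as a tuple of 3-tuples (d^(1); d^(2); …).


Barcode: M ≅ I[1,1], I[1,2], I[2,3]. HN layers by μ_θ (3 steps, strictly decreasing):
  μ^(1)=3; μ^(2)=1/2; μ^(3)=-2

((0, 1, 0); (0, 1, 1); (2, 0, 0))


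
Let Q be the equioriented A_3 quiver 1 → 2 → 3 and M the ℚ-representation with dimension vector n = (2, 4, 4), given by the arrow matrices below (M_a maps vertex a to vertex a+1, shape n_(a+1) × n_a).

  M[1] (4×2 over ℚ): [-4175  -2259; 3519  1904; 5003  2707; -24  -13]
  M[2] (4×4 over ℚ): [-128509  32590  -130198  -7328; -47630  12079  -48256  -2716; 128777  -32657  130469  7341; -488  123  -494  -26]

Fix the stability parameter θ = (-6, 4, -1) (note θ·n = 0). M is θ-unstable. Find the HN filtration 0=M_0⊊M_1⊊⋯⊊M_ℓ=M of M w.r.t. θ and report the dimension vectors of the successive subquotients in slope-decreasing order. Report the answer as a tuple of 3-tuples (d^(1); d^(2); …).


Interval decomposition of M: I[1,3]^2, I[2,3]^2.
HN type (ℓ=2): μ^(1)=3/2; μ^(2)=-6

((0, 4, 4); (2, 0, 0))


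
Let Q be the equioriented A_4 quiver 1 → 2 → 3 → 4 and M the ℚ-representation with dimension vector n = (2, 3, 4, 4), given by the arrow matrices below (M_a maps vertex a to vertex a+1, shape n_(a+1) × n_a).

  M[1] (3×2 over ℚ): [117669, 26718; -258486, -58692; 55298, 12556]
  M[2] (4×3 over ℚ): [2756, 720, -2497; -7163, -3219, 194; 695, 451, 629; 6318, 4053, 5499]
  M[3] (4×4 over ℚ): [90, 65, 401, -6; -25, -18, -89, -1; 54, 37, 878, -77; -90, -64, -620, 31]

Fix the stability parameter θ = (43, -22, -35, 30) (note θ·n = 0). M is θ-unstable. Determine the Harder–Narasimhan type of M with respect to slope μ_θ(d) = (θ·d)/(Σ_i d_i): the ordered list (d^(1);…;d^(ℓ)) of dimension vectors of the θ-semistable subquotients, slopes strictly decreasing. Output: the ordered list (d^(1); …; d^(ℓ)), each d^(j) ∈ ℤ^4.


Interval decomposition of M: I[1,1], I[1,4], I[2,4]^2, I[3,4].
HN type (ℓ=5): μ^(1)=43; μ^(2)=30; μ^(3)=-14/3; μ^(4)=-57/2; μ^(5)=-35

((1, 0, 0, 0); (0, 0, 0, 4); (1, 1, 1, 0); (0, 2, 2, 0); (0, 0, 1, 0))


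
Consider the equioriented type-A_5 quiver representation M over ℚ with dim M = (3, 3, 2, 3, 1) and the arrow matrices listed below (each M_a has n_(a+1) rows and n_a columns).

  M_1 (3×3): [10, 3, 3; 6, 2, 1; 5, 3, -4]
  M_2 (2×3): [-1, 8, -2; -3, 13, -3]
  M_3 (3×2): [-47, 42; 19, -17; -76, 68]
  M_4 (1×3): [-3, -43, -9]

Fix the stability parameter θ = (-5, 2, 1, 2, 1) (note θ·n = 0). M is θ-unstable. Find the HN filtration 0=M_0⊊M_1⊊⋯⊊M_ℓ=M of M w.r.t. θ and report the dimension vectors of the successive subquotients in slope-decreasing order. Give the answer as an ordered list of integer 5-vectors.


Via rank(M_{q-1}∘⋯∘M_p): M ≅ I[1,2], I[1,4], I[1,5], I[4,4].
μ_θ-semistable layers: μ^(1)=2; μ^(2)=3/2; μ^(3)=-5

((0, 1, 0, 2, 0); (0, 2, 2, 1, 1); (3, 0, 0, 0, 0))


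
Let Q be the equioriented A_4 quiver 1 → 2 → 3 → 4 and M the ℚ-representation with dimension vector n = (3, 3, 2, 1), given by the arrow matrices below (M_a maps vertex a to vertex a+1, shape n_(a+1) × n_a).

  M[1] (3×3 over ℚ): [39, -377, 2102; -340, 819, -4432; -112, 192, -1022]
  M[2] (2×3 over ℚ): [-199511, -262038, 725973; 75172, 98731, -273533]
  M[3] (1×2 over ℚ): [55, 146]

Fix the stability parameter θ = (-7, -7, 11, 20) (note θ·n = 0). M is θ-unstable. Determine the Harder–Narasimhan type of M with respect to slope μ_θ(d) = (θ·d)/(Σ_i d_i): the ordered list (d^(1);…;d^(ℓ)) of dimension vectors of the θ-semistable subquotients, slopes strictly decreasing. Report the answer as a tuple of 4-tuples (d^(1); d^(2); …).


Barcode: M ≅ I[1,2], I[1,3], I[1,4]. HN layers by μ_θ (3 steps, strictly decreasing):
  μ^(1)=20; μ^(2)=11; μ^(3)=-7

((0, 0, 0, 1); (0, 0, 2, 0); (3, 3, 0, 0))


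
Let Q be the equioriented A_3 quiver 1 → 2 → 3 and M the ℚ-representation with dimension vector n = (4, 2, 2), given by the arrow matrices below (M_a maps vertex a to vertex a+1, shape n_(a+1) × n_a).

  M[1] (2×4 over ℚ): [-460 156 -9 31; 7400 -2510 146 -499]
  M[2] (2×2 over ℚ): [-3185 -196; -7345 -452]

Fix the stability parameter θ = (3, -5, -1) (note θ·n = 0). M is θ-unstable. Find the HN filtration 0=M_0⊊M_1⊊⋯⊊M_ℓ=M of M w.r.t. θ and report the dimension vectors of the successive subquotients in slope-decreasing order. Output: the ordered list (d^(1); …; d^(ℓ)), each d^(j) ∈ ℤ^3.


Interval decomposition of M: I[1,1]^2, I[1,2], I[1,3], I[3,3].
HN type (ℓ=2): μ^(1)=3; μ^(2)=-1

((2, 0, 0); (2, 2, 2))


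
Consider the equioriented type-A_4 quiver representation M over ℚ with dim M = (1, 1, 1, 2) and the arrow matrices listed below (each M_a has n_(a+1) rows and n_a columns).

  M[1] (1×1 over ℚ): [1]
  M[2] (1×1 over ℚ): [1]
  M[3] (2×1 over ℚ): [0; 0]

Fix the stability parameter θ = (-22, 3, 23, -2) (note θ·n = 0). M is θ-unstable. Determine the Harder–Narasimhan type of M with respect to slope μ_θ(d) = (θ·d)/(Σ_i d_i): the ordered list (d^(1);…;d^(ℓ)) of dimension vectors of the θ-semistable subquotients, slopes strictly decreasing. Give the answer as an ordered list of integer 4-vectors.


Interval decomposition of M: I[1,3], I[4,4]^2.
HN type (ℓ=4): μ^(1)=23; μ^(2)=3; μ^(3)=-2; μ^(4)=-22

((0, 0, 1, 0); (0, 1, 0, 0); (0, 0, 0, 2); (1, 0, 0, 0))


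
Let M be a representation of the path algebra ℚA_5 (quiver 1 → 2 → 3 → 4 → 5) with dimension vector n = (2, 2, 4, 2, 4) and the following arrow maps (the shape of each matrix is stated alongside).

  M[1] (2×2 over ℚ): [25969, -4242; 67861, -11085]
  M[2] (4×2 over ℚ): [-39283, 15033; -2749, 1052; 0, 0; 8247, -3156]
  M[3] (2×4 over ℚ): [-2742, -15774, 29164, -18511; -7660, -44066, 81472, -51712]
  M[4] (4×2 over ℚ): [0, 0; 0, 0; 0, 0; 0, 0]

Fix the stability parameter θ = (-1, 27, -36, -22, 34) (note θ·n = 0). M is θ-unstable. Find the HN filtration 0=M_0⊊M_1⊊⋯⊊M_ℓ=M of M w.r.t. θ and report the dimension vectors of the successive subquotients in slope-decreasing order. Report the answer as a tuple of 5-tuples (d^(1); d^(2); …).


Barcode: M ≅ I[1,3], I[1,4], I[3,3], I[3,4], I[5,5]^4. HN layers by μ_θ (5 steps, strictly decreasing):
  μ^(1)=34; μ^(2)=-10/3; μ^(3)=-8; μ^(4)=-22; μ^(5)=-36

((0, 0, 0, 0, 4); (1, 1, 1, 0, 0); (1, 1, 1, 1, 0); (0, 0, 0, 1, 0); (0, 0, 2, 0, 0))


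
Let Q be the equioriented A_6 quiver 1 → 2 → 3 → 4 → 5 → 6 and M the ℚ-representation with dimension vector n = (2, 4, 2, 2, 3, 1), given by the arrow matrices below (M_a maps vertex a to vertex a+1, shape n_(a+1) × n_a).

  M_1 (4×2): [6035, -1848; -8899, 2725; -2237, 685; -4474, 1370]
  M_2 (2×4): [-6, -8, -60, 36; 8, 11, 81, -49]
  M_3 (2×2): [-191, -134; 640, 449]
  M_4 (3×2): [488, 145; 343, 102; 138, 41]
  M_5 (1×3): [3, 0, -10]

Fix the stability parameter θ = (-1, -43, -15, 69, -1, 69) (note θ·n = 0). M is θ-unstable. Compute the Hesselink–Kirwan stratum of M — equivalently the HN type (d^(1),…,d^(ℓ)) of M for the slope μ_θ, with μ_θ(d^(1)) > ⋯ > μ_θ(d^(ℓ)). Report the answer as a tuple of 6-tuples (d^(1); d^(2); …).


Via rank(M_{q-1}∘⋯∘M_p): M ≅ I[1,5], I[1,6], I[2,2]^2, I[5,5].
μ_θ-semistable layers: μ^(1)=69; μ^(2)=34; μ^(3)=-1; μ^(4)=-15; μ^(5)=-22; μ^(6)=-43

((0, 0, 0, 0, 0, 1); (0, 0, 0, 2, 2, 0); (0, 0, 0, 0, 1, 0); (0, 0, 2, 0, 0, 0); (2, 2, 0, 0, 0, 0); (0, 2, 0, 0, 0, 0))


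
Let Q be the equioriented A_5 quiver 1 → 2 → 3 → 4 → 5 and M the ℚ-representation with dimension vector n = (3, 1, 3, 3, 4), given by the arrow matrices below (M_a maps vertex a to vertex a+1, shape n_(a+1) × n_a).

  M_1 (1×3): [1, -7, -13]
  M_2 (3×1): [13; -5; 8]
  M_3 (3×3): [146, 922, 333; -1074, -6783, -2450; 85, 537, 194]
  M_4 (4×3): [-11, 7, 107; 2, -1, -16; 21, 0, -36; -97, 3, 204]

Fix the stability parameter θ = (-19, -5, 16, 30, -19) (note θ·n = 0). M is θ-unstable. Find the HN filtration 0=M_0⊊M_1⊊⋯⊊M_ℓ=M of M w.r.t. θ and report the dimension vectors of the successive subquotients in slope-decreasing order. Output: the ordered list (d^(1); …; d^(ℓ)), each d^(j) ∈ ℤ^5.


Barcode: M ≅ I[1,1]^2, I[1,5], I[3,5]^2, I[5,5]. HN layers by μ_θ (3 steps, strictly decreasing):
  μ^(1)=9; μ^(2)=-5; μ^(3)=-19

((0, 0, 3, 3, 3); (0, 1, 0, 0, 0); (3, 0, 0, 0, 1))


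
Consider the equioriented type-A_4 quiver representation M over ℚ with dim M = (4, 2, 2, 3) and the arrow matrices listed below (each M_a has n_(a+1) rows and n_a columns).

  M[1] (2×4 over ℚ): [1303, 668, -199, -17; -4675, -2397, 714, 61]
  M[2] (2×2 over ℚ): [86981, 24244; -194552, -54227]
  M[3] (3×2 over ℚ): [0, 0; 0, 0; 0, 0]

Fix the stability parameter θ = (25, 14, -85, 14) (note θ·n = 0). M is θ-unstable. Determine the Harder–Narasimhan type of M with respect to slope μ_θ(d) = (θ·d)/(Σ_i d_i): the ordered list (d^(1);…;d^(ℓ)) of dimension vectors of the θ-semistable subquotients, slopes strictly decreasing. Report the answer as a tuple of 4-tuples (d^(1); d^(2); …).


Via rank(M_{q-1}∘⋯∘M_p): M ≅ I[1,1]^2, I[1,3]^2, I[4,4]^3.
μ_θ-semistable layers: μ^(1)=25; μ^(2)=14; μ^(3)=-46/3

((2, 0, 0, 0); (0, 0, 0, 3); (2, 2, 2, 0))
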